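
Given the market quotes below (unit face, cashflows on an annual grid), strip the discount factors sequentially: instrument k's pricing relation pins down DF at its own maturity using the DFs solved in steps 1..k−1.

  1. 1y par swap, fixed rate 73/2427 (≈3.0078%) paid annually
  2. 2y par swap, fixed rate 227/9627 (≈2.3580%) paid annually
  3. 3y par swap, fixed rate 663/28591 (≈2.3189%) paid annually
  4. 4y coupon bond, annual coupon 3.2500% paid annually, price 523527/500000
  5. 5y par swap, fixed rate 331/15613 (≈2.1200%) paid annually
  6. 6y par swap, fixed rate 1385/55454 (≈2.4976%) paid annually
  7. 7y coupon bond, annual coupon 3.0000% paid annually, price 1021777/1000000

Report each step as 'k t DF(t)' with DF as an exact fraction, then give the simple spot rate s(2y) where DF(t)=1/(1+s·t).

1 1 2427/2500
2 2 4773/5000
3 3 9337/10000
4 4 9241/10000
5 5 9007/10000
6 6 1723/2000
7 7 1661/2000
s(2y) = (1/(4773/5000) − 1)/(2) = 227/9546 ≈ 2.3780%

step 1 [1y] swap r/1=73/2427: DF=(1 − 73/2427·(0))/(1+73/2427) = 2427/2500 ≈ 0.970800
step 2 [2y] swap r/1=227/9627: DF=(1 − 227/9627·(0.970800))/(1+227/9627) = 4773/5000 ≈ 0.954600
step 3 [3y] swap r/1=663/28591: DF=(1 − 663/28591·(0.970800+0.954600))/(1+663/28591) = 9337/10000 ≈ 0.933700
step 4 [4y] bond c/1=13/400: DF=(523527/500000 − 13/400·(0.970800+0.954600+0.933700))/(1+13/400) = 9241/10000 ≈ 0.924100
step 5 [5y] swap r/1=331/15613: DF=(1 − 331/15613·(0.970800+0.954600+0.933700+0.924100))/(1+331/15613) = 9007/10000 ≈ 0.900700
step 6 [6y] swap r/1=1385/55454: DF=(1 − 1385/55454·(0.970800+0.954600+0.933700+0.924100+0.900700))/(1+1385/55454) = 1723/2000 ≈ 0.861500
step 7 [7y] bond c/1=3/100: DF=(1021777/1000000 − 3/100·(0.970800+0.954600+0.933700+0.924100+0.900700+0.861500))/(1+3/100) = 1661/2000 ≈ 0.830500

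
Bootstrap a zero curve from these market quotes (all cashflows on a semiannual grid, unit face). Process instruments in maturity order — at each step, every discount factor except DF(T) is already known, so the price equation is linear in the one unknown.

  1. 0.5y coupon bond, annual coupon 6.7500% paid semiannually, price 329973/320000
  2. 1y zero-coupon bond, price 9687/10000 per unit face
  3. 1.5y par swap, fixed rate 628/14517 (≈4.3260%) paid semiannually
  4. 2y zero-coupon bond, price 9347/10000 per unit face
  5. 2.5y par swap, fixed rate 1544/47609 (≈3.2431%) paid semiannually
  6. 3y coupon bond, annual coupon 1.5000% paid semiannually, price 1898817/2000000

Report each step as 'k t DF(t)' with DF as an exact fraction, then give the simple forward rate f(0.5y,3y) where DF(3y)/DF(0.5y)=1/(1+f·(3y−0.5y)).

step 1 [0.5y] bond c/2=27/800: DF=(329973/320000 − 27/800·(0))/(1+27/800) = 399/400 ≈ 0.997500
step 2 [1y] zero: DF = P = 9687/10000 ≈ 0.968700
step 3 [1.5y] swap r/2=314/14517: DF=(1 − 314/14517·(0.997500+0.968700))/(1+314/14517) = 2343/2500 ≈ 0.937200
step 4 [2y] zero: DF = P = 9347/10000 ≈ 0.934700
step 5 [2.5y] swap r/2=772/47609: DF=(1 − 772/47609·(0.997500+0.968700+0.937200+0.934700))/(1+772/47609) = 2307/2500 ≈ 0.922800
step 6 [3y] bond c/2=3/400: DF=(1898817/2000000 − 3/400·(0.997500+0.968700+0.937200+0.934700+0.922800))/(1+3/400) = 9069/10000 ≈ 0.906900

1 1/2 399/400
2 1 9687/10000
3 3/2 2343/2500
4 2 9347/10000
5 5/2 2307/2500
6 3 9069/10000
f(0.5y,3y) = ((399/400)/(9069/10000) − 1)/(5/2) = 604/15115 ≈ 3.9960%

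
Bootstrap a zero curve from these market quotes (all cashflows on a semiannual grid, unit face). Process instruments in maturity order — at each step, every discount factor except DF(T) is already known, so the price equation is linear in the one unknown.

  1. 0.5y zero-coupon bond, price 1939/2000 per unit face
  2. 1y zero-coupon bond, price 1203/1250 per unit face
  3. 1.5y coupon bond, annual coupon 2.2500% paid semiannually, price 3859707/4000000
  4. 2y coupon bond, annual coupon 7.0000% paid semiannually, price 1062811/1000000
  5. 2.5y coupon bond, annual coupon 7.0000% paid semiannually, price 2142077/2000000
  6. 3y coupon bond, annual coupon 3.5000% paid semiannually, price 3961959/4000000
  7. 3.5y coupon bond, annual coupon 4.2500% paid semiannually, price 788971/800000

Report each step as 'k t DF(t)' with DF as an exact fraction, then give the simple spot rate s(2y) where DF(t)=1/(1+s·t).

1 1/2 1939/2000
2 1 1203/1250
3 3/2 9327/10000
4 2 93/100
5 5/2 1813/2000
6 3 4463/5000
7 7/2 8493/10000
s(2y) = (1/(93/100) − 1)/(2) = 7/186 ≈ 3.7634%

step 1 [0.5y] zero: DF = P = 1939/2000 ≈ 0.969500
step 2 [1y] zero: DF = P = 1203/1250 ≈ 0.962400
step 3 [1.5y] bond c/2=9/800: DF=(3859707/4000000 − 9/800·(0.969500+0.962400))/(1+9/800) = 9327/10000 ≈ 0.932700
step 4 [2y] bond c/2=7/200: DF=(1062811/1000000 − 7/200·(0.969500+0.962400+0.932700))/(1+7/200) = 93/100 ≈ 0.930000
step 5 [2.5y] bond c/2=7/200: DF=(2142077/2000000 − 7/200·(0.969500+0.962400+0.932700+0.930000))/(1+7/200) = 1813/2000 ≈ 0.906500
step 6 [3y] bond c/2=7/400: DF=(3961959/4000000 − 7/400·(0.969500+0.962400+0.932700+0.930000+0.906500))/(1+7/400) = 4463/5000 ≈ 0.892600
step 7 [3.5y] bond c/2=17/800: DF=(788971/800000 − 17/800·(0.969500+0.962400+0.932700+0.930000+0.906500+0.892600))/(1+17/800) = 8493/10000 ≈ 0.849300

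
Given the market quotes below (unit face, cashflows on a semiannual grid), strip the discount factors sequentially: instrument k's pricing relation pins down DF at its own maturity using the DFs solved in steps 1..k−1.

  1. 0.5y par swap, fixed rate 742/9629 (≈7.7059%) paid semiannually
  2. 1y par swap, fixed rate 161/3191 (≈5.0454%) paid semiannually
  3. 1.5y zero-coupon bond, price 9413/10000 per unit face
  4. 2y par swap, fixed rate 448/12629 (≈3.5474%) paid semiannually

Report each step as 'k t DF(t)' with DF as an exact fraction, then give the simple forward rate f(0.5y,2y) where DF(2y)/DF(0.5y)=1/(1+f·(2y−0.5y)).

step 1 [0.5y] swap r/2=371/9629: DF=(1 − 371/9629·(0))/(1+371/9629) = 9629/10000 ≈ 0.962900
step 2 [1y] swap r/2=161/6382: DF=(1 − 161/6382·(0.962900))/(1+161/6382) = 9517/10000 ≈ 0.951700
step 3 [1.5y] zero: DF = P = 9413/10000 ≈ 0.941300
step 4 [2y] swap r/2=224/12629: DF=(1 − 224/12629·(0.962900+0.951700+0.941300))/(1+224/12629) = 583/625 ≈ 0.932800

1 1/2 9629/10000
2 1 9517/10000
3 3/2 9413/10000
4 2 583/625
f(0.5y,2y) = ((9629/10000)/(583/625) − 1)/(3/2) = 301/13992 ≈ 2.1512%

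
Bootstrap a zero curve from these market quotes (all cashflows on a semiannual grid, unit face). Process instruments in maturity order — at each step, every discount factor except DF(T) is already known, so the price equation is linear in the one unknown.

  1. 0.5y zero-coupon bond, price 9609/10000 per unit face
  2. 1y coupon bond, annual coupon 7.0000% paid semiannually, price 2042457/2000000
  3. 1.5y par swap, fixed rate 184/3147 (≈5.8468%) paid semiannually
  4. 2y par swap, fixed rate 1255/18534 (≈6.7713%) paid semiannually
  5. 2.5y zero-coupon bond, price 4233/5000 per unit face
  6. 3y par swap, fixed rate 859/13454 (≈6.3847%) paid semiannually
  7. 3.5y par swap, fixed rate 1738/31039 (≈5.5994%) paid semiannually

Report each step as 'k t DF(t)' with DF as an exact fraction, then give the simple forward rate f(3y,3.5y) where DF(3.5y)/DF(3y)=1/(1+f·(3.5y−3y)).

1 1/2 9609/10000
2 1 4771/5000
3 3/2 2293/2500
4 2 1749/2000
5 5/2 4233/5000
6 3 4141/5000
7 7/2 4131/5000
f(3y,3.5y) = ((4141/5000)/(4131/5000) − 1)/(1/2) = 20/4131 ≈ 0.4841%

step 1 [0.5y] zero: DF = P = 9609/10000 ≈ 0.960900
step 2 [1y] bond c/2=7/200: DF=(2042457/2000000 − 7/200·(0.960900))/(1+7/200) = 4771/5000 ≈ 0.954200
step 3 [1.5y] swap r/2=92/3147: DF=(1 − 92/3147·(0.960900+0.954200))/(1+92/3147) = 2293/2500 ≈ 0.917200
step 4 [2y] swap r/2=1255/37068: DF=(1 − 1255/37068·(0.960900+0.954200+0.917200))/(1+1255/37068) = 1749/2000 ≈ 0.874500
step 5 [2.5y] zero: DF = P = 4233/5000 ≈ 0.846600
step 6 [3y] swap r/2=859/26908: DF=(1 − 859/26908·(0.960900+0.954200+0.917200+0.874500+0.846600))/(1+859/26908) = 4141/5000 ≈ 0.828200
step 7 [3.5y] swap r/2=869/31039: DF=(1 − 869/31039·(0.960900+0.954200+0.917200+0.874500+0.846600+0.828200))/(1+869/31039) = 4131/5000 ≈ 0.826200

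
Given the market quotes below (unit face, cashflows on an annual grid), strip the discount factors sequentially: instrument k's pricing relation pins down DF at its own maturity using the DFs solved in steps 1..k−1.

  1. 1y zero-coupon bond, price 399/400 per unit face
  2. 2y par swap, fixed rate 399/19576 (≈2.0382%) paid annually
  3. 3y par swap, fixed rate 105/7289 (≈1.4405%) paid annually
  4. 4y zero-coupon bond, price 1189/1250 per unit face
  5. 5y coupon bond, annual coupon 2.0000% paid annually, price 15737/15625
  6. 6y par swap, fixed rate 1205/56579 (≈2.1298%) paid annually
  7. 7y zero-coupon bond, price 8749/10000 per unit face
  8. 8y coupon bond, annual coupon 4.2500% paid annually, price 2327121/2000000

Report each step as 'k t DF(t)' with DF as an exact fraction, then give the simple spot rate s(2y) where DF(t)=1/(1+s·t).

1 1 399/400
2 2 9601/10000
3 3 479/500
4 4 1189/1250
5 5 2279/2500
6 6 1759/2000
7 7 8749/10000
8 8 4249/5000
s(2y) = (1/(9601/10000) − 1)/(2) = 399/19202 ≈ 2.0779%

step 1 [1y] zero: DF = P = 399/400 ≈ 0.997500
step 2 [2y] swap r/1=399/19576: DF=(1 − 399/19576·(0.997500))/(1+399/19576) = 9601/10000 ≈ 0.960100
step 3 [3y] swap r/1=105/7289: DF=(1 − 105/7289·(0.997500+0.960100))/(1+105/7289) = 479/500 ≈ 0.958000
step 4 [4y] zero: DF = P = 1189/1250 ≈ 0.951200
step 5 [5y] bond c/1=1/50: DF=(15737/15625 − 1/50·(0.997500+0.960100+0.958000+0.951200))/(1+1/50) = 2279/2500 ≈ 0.911600
step 6 [6y] swap r/1=1205/56579: DF=(1 − 1205/56579·(0.997500+0.960100+0.958000+0.951200+0.911600))/(1+1205/56579) = 1759/2000 ≈ 0.879500
step 7 [7y] zero: DF = P = 8749/10000 ≈ 0.874900
step 8 [8y] bond c/1=17/400: DF=(2327121/2000000 − 17/400·(0.997500+0.960100+0.958000+0.951200+0.911600+0.879500+0.874900))/(1+17/400) = 4249/5000 ≈ 0.849800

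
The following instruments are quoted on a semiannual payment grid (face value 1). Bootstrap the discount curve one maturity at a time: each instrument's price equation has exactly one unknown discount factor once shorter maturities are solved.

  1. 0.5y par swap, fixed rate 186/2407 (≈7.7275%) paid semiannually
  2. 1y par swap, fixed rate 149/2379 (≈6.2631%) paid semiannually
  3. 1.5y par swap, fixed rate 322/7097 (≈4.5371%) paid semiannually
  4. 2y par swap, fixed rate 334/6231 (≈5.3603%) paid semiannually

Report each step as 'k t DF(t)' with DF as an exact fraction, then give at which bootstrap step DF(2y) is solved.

step 1 [0.5y] swap r/2=93/2407: DF=(1 − 93/2407·(0))/(1+93/2407) = 2407/2500 ≈ 0.962800
step 2 [1y] swap r/2=149/4758: DF=(1 − 149/4758·(0.962800))/(1+149/4758) = 2351/2500 ≈ 0.940400
step 3 [1.5y] swap r/2=161/7097: DF=(1 − 161/7097·(0.962800+0.940400))/(1+161/7097) = 2339/2500 ≈ 0.935600
step 4 [2y] swap r/2=167/6231: DF=(1 − 167/6231·(0.962800+0.940400+0.935600))/(1+167/6231) = 4499/5000 ≈ 0.899800

1 1/2 2407/2500
2 1 2351/2500
3 3/2 2339/2500
4 2 4499/5000
DF(2y) is solved at step 4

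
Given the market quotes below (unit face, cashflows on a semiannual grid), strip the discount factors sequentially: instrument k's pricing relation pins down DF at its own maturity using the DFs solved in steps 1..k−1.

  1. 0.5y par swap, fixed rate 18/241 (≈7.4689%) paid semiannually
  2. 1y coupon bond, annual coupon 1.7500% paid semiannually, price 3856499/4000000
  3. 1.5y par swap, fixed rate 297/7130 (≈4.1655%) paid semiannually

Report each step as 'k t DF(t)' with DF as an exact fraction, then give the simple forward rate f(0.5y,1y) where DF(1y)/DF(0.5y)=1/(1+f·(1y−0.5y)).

1 1/2 241/250
2 1 4737/5000
3 3/2 4703/5000
f(0.5y,1y) = ((241/250)/(4737/5000) − 1)/(1/2) = 166/4737 ≈ 3.5043%

step 1 [0.5y] swap r/2=9/241: DF=(1 − 9/241·(0))/(1+9/241) = 241/250 ≈ 0.964000
step 2 [1y] bond c/2=7/800: DF=(3856499/4000000 − 7/800·(0.964000))/(1+7/800) = 4737/5000 ≈ 0.947400
step 3 [1.5y] swap r/2=297/14260: DF=(1 − 297/14260·(0.964000+0.947400))/(1+297/14260) = 4703/5000 ≈ 0.940600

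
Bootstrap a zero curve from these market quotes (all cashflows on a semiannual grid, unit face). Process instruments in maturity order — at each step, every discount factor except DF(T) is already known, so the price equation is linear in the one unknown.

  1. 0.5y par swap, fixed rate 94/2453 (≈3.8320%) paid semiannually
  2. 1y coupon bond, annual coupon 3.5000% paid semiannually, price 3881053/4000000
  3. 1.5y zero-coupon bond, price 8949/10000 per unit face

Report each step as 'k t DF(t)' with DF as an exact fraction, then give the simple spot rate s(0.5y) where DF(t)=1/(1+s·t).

1 1/2 2453/2500
2 1 9367/10000
3 3/2 8949/10000
s(0.5y) = (1/(2453/2500) − 1)/(1/2) = 94/2453 ≈ 3.8320%

step 1 [0.5y] swap r/2=47/2453: DF=(1 − 47/2453·(0))/(1+47/2453) = 2453/2500 ≈ 0.981200
step 2 [1y] bond c/2=7/400: DF=(3881053/4000000 − 7/400·(0.981200))/(1+7/400) = 9367/10000 ≈ 0.936700
step 3 [1.5y] zero: DF = P = 8949/10000 ≈ 0.894900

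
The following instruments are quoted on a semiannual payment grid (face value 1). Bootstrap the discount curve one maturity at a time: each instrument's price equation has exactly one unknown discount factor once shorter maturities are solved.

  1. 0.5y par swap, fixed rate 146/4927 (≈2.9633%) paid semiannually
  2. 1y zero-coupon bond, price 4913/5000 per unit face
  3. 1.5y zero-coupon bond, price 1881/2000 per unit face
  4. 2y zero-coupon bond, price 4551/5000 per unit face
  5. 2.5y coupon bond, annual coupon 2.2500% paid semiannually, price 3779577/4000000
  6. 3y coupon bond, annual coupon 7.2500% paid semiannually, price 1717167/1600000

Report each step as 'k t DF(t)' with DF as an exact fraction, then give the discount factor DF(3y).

step 1 [0.5y] swap r/2=73/4927: DF=(1 − 73/4927·(0))/(1+73/4927) = 4927/5000 ≈ 0.985400
step 2 [1y] zero: DF = P = 4913/5000 ≈ 0.982600
step 3 [1.5y] zero: DF = P = 1881/2000 ≈ 0.940500
step 4 [2y] zero: DF = P = 4551/5000 ≈ 0.910200
step 5 [2.5y] bond c/2=9/800: DF=(3779577/4000000 − 9/800·(0.985400+0.982600+0.940500+0.910200))/(1+9/800) = 8919/10000 ≈ 0.891900
step 6 [3y] bond c/2=29/800: DF=(1717167/1600000 − 29/800·(0.985400+0.982600+0.940500+0.910200+0.891900))/(1+29/800) = 8709/10000 ≈ 0.870900

1 1/2 4927/5000
2 1 4913/5000
3 3/2 1881/2000
4 2 4551/5000
5 5/2 8919/10000
6 3 8709/10000
DF(3y) = 8709/10000 ≈ 0.870900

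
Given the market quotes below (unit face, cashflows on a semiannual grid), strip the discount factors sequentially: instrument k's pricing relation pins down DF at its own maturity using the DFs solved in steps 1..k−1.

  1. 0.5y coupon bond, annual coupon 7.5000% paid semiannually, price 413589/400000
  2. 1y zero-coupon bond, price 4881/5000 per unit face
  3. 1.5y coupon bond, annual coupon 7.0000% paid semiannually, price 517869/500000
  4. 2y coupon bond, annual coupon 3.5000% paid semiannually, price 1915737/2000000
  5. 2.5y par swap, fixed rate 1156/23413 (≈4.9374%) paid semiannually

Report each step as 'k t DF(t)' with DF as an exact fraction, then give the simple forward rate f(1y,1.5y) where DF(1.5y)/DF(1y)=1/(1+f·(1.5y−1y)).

step 1 [0.5y] bond c/2=3/80: DF=(413589/400000 − 3/80·(0))/(1+3/80) = 4983/5000 ≈ 0.996600
step 2 [1y] zero: DF = P = 4881/5000 ≈ 0.976200
step 3 [1.5y] bond c/2=7/200: DF=(517869/500000 − 7/200·(0.996600+0.976200))/(1+7/200) = 467/500 ≈ 0.934000
step 4 [2y] bond c/2=7/400: DF=(1915737/2000000 − 7/400·(0.996600+0.976200+0.934000))/(1+7/400) = 4457/5000 ≈ 0.891400
step 5 [2.5y] swap r/2=578/23413: DF=(1 − 578/23413·(0.996600+0.976200+0.934000+0.891400))/(1+578/23413) = 2211/2500 ≈ 0.884400

1 1/2 4983/5000
2 1 4881/5000
3 3/2 467/500
4 2 4457/5000
5 5/2 2211/2500
f(1y,1.5y) = ((4881/5000)/(467/500) − 1)/(1/2) = 211/2335 ≈ 9.0364%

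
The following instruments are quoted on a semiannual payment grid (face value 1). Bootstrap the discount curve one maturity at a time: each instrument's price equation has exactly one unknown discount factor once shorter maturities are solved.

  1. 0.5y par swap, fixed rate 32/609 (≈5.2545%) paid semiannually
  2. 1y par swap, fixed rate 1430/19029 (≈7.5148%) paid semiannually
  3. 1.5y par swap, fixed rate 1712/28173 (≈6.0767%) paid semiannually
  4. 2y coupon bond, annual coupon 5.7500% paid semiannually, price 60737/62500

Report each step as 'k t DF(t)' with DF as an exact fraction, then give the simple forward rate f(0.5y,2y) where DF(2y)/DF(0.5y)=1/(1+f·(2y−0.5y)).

step 1 [0.5y] swap r/2=16/609: DF=(1 − 16/609·(0))/(1+16/609) = 609/625 ≈ 0.974400
step 2 [1y] swap r/2=715/19029: DF=(1 − 715/19029·(0.974400))/(1+715/19029) = 1857/2000 ≈ 0.928500
step 3 [1.5y] swap r/2=856/28173: DF=(1 − 856/28173·(0.974400+0.928500))/(1+856/28173) = 1143/1250 ≈ 0.914400
step 4 [2y] bond c/2=23/800: DF=(60737/62500 − 23/800·(0.974400+0.928500+0.914400))/(1+23/800) = 8659/10000 ≈ 0.865900

1 1/2 609/625
2 1 1857/2000
3 3/2 1143/1250
4 2 8659/10000
f(0.5y,2y) = ((609/625)/(8659/10000) − 1)/(3/2) = 310/3711 ≈ 8.3535%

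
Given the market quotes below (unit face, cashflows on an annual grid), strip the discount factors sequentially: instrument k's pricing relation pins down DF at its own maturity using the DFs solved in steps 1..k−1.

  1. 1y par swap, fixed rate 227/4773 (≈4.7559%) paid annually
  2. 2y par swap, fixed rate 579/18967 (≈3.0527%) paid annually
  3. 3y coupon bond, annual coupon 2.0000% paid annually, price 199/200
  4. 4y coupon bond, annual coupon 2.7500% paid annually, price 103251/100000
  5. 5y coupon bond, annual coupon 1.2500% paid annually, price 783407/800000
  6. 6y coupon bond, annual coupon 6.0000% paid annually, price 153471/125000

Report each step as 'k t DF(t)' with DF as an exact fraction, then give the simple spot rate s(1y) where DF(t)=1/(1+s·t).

1 1 4773/5000
2 2 9421/10000
3 3 9383/10000
4 4 929/1000
5 5 9207/10000
6 6 8931/10000
s(1y) = (1/(4773/5000) − 1)/(1) = 227/4773 ≈ 4.7559%

step 1 [1y] swap r/1=227/4773: DF=(1 − 227/4773·(0))/(1+227/4773) = 4773/5000 ≈ 0.954600
step 2 [2y] swap r/1=579/18967: DF=(1 − 579/18967·(0.954600))/(1+579/18967) = 9421/10000 ≈ 0.942100
step 3 [3y] bond c/1=1/50: DF=(199/200 − 1/50·(0.954600+0.942100))/(1+1/50) = 9383/10000 ≈ 0.938300
step 4 [4y] bond c/1=11/400: DF=(103251/100000 − 11/400·(0.954600+0.942100+0.938300))/(1+11/400) = 929/1000 ≈ 0.929000
step 5 [5y] bond c/1=1/80: DF=(783407/800000 − 1/80·(0.954600+0.942100+0.938300+0.929000))/(1+1/80) = 9207/10000 ≈ 0.920700
step 6 [6y] bond c/1=3/50: DF=(153471/125000 − 3/50·(0.954600+0.942100+0.938300+0.929000+0.920700))/(1+3/50) = 8931/10000 ≈ 0.893100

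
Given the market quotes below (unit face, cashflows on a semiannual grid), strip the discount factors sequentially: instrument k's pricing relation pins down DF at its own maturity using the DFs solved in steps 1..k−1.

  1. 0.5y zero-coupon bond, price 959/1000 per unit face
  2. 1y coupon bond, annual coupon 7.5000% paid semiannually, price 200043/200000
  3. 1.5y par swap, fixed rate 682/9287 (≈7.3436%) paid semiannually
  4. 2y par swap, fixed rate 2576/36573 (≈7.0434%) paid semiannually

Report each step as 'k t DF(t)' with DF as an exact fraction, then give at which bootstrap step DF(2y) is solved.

step 1 [0.5y] zero: DF = P = 959/1000 ≈ 0.959000
step 2 [1y] bond c/2=3/80: DF=(200043/200000 − 3/80·(0.959000))/(1+3/80) = 4647/5000 ≈ 0.929400
step 3 [1.5y] swap r/2=341/9287: DF=(1 − 341/9287·(0.959000+0.929400))/(1+341/9287) = 8977/10000 ≈ 0.897700
step 4 [2y] swap r/2=1288/36573: DF=(1 − 1288/36573·(0.959000+0.929400+0.897700))/(1+1288/36573) = 1089/1250 ≈ 0.871200

1 1/2 959/1000
2 1 4647/5000
3 3/2 8977/10000
4 2 1089/1250
DF(2y) is solved at step 4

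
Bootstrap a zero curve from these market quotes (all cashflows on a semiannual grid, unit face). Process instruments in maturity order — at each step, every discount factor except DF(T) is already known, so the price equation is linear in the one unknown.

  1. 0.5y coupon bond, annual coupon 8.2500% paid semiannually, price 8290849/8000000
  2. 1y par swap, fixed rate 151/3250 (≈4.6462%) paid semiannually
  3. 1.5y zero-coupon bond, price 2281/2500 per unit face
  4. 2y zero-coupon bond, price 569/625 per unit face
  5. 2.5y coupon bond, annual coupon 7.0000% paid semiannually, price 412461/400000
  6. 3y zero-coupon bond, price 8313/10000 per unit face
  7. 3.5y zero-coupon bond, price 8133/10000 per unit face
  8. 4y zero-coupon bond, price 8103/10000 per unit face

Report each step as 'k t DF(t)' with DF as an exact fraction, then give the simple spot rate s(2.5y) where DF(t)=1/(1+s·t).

step 1 [0.5y] bond c/2=33/800: DF=(8290849/8000000 − 33/800·(0))/(1+33/800) = 9953/10000 ≈ 0.995300
step 2 [1y] swap r/2=151/6500: DF=(1 − 151/6500·(0.995300))/(1+151/6500) = 9547/10000 ≈ 0.954700
step 3 [1.5y] zero: DF = P = 2281/2500 ≈ 0.912400
step 4 [2y] zero: DF = P = 569/625 ≈ 0.910400
step 5 [2.5y] bond c/2=7/200: DF=(412461/400000 − 7/200·(0.995300+0.954700+0.912400+0.910400))/(1+7/200) = 8687/10000 ≈ 0.868700
step 6 [3y] zero: DF = P = 8313/10000 ≈ 0.831300
step 7 [3.5y] zero: DF = P = 8133/10000 ≈ 0.813300
step 8 [4y] zero: DF = P = 8103/10000 ≈ 0.810300

1 1/2 9953/10000
2 1 9547/10000
3 3/2 2281/2500
4 2 569/625
5 5/2 8687/10000
6 3 8313/10000
7 7/2 8133/10000
8 4 8103/10000
s(2.5y) = (1/(8687/10000) − 1)/(5/2) = 2626/43435 ≈ 6.0458%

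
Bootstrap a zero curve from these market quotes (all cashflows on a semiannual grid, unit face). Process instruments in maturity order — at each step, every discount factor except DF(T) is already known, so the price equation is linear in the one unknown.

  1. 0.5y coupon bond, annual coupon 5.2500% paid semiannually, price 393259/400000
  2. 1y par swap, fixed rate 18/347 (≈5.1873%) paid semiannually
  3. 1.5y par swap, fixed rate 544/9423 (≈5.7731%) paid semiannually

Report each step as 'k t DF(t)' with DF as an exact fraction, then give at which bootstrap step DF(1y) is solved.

1 1/2 479/500
2 1 1901/2000
3 3/2 574/625
DF(1y) is solved at step 2

step 1 [0.5y] bond c/2=21/800: DF=(393259/400000 − 21/800·(0))/(1+21/800) = 479/500 ≈ 0.958000
step 2 [1y] swap r/2=9/347: DF=(1 − 9/347·(0.958000))/(1+9/347) = 1901/2000 ≈ 0.950500
step 3 [1.5y] swap r/2=272/9423: DF=(1 − 272/9423·(0.958000+0.950500))/(1+272/9423) = 574/625 ≈ 0.918400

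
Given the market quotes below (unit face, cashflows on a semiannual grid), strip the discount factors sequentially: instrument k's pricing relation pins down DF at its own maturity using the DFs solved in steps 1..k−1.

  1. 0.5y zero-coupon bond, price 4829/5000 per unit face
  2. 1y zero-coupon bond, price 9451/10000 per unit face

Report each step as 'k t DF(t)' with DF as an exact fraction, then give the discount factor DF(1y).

1 1/2 4829/5000
2 1 9451/10000
DF(1y) = 9451/10000 ≈ 0.945100

step 1 [0.5y] zero: DF = P = 4829/5000 ≈ 0.965800
step 2 [1y] zero: DF = P = 9451/10000 ≈ 0.945100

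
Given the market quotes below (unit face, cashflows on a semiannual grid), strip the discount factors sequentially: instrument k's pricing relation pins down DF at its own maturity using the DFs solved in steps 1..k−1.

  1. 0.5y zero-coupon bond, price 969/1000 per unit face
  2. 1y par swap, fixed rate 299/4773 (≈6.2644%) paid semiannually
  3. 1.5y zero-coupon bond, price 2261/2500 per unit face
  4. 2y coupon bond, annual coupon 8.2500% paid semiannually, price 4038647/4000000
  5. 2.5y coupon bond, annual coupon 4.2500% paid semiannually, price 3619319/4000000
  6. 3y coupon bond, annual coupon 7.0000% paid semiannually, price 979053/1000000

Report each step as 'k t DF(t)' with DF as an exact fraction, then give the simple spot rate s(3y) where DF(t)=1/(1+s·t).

1 1/2 969/1000
2 1 4701/5000
3 3/2 2261/2500
4 2 4291/5000
5 5/2 506/625
6 3 993/1250
s(3y) = (1/(993/1250) − 1)/(3) = 257/2979 ≈ 8.6271%

step 1 [0.5y] zero: DF = P = 969/1000 ≈ 0.969000
step 2 [1y] swap r/2=299/9546: DF=(1 − 299/9546·(0.969000))/(1+299/9546) = 4701/5000 ≈ 0.940200
step 3 [1.5y] zero: DF = P = 2261/2500 ≈ 0.904400
step 4 [2y] bond c/2=33/800: DF=(4038647/4000000 − 33/800·(0.969000+0.940200+0.904400))/(1+33/800) = 4291/5000 ≈ 0.858200
step 5 [2.5y] bond c/2=17/800: DF=(3619319/4000000 − 17/800·(0.969000+0.940200+0.904400+0.858200))/(1+17/800) = 506/625 ≈ 0.809600
step 6 [3y] bond c/2=7/200: DF=(979053/1000000 − 7/200·(0.969000+0.940200+0.904400+0.858200+0.809600))/(1+7/200) = 993/1250 ≈ 0.794400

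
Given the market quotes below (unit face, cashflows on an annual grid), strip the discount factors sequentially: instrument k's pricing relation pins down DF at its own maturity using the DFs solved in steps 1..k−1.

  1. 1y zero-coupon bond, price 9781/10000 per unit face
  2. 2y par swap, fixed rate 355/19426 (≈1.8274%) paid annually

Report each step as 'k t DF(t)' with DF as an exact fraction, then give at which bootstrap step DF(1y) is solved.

step 1 [1y] zero: DF = P = 9781/10000 ≈ 0.978100
step 2 [2y] swap r/1=355/19426: DF=(1 − 355/19426·(0.978100))/(1+355/19426) = 1929/2000 ≈ 0.964500

1 1 9781/10000
2 2 1929/2000
DF(1y) is solved at step 1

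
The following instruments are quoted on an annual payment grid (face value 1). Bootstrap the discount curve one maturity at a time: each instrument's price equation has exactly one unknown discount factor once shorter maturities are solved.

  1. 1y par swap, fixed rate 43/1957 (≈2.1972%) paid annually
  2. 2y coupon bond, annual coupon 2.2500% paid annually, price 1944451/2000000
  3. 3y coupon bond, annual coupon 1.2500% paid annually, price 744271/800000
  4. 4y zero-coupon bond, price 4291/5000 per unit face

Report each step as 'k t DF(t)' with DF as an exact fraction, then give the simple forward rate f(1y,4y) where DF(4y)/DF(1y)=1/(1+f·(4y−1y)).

step 1 [1y] swap r/1=43/1957: DF=(1 − 43/1957·(0))/(1+43/1957) = 1957/2000 ≈ 0.978500
step 2 [2y] bond c/1=9/400: DF=(1944451/2000000 − 9/400·(0.978500))/(1+9/400) = 9293/10000 ≈ 0.929300
step 3 [3y] bond c/1=1/80: DF=(744271/800000 − 1/80·(0.978500+0.929300))/(1+1/80) = 8953/10000 ≈ 0.895300
step 4 [4y] zero: DF = P = 4291/5000 ≈ 0.858200

1 1 1957/2000
2 2 9293/10000
3 3 8953/10000
4 4 4291/5000
f(1y,4y) = ((1957/2000)/(4291/5000) − 1)/(3) = 401/8582 ≈ 4.6726%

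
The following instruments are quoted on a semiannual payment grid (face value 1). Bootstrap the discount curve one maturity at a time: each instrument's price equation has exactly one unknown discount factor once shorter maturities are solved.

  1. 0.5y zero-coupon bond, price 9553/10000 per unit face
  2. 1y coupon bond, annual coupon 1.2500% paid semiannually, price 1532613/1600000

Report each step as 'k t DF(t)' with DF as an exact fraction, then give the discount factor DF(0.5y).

1 1/2 9553/10000
2 1 473/500
DF(0.5y) = 9553/10000 ≈ 0.955300

step 1 [0.5y] zero: DF = P = 9553/10000 ≈ 0.955300
step 2 [1y] bond c/2=1/160: DF=(1532613/1600000 − 1/160·(0.955300))/(1+1/160) = 473/500 ≈ 0.946000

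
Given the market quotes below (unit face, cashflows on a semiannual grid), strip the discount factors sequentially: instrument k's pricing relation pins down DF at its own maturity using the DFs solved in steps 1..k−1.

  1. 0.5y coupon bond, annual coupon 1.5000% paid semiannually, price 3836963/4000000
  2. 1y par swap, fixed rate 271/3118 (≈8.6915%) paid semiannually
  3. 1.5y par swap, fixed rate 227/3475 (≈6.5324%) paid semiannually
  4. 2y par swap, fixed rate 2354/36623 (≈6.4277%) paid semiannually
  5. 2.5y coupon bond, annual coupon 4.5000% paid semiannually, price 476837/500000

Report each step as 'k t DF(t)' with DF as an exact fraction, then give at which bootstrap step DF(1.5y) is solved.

step 1 [0.5y] bond c/2=3/400: DF=(3836963/4000000 − 3/400·(0))/(1+3/400) = 9521/10000 ≈ 0.952100
step 2 [1y] swap r/2=271/6236: DF=(1 − 271/6236·(0.952100))/(1+271/6236) = 9187/10000 ≈ 0.918700
step 3 [1.5y] swap r/2=227/6950: DF=(1 − 227/6950·(0.952100+0.918700))/(1+227/6950) = 2273/2500 ≈ 0.909200
step 4 [2y] swap r/2=1177/36623: DF=(1 − 1177/36623·(0.952100+0.918700+0.909200))/(1+1177/36623) = 8823/10000 ≈ 0.882300
step 5 [2.5y] bond c/2=9/400: DF=(476837/500000 − 9/400·(0.952100+0.918700+0.909200+0.882300))/(1+9/400) = 8521/10000 ≈ 0.852100

1 1/2 9521/10000
2 1 9187/10000
3 3/2 2273/2500
4 2 8823/10000
5 5/2 8521/10000
DF(1.5y) is solved at step 3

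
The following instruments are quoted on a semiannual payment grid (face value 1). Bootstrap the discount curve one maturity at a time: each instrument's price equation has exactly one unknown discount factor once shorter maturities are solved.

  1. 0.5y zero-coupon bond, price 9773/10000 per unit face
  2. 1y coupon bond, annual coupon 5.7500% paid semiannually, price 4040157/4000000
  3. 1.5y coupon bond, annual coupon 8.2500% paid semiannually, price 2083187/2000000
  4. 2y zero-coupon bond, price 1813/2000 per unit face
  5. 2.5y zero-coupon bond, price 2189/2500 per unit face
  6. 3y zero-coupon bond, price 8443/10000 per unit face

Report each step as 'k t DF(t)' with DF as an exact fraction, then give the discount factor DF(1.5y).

step 1 [0.5y] zero: DF = P = 9773/10000 ≈ 0.977300
step 2 [1y] bond c/2=23/800: DF=(4040157/4000000 − 23/800·(0.977300))/(1+23/800) = 1909/2000 ≈ 0.954500
step 3 [1.5y] bond c/2=33/800: DF=(2083187/2000000 − 33/800·(0.977300+0.954500))/(1+33/800) = 4619/5000 ≈ 0.923800
step 4 [2y] zero: DF = P = 1813/2000 ≈ 0.906500
step 5 [2.5y] zero: DF = P = 2189/2500 ≈ 0.875600
step 6 [3y] zero: DF = P = 8443/10000 ≈ 0.844300

1 1/2 9773/10000
2 1 1909/2000
3 3/2 4619/5000
4 2 1813/2000
5 5/2 2189/2500
6 3 8443/10000
DF(1.5y) = 4619/5000 ≈ 0.923800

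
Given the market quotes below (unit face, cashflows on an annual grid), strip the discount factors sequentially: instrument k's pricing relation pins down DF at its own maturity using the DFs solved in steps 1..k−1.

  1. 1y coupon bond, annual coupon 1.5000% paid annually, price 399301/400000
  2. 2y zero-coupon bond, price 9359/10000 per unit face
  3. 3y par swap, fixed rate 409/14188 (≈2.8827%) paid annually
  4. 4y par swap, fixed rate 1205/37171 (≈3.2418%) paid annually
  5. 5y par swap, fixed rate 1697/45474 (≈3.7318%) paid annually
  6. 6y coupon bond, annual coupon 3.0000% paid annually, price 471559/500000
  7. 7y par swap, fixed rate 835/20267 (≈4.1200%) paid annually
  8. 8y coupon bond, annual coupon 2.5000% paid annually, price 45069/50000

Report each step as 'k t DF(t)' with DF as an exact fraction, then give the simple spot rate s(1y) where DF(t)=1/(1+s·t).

step 1 [1y] bond c/1=3/200: DF=(399301/400000 − 3/200·(0))/(1+3/200) = 1967/2000 ≈ 0.983500
step 2 [2y] zero: DF = P = 9359/10000 ≈ 0.935900
step 3 [3y] swap r/1=409/14188: DF=(1 − 409/14188·(0.983500+0.935900))/(1+409/14188) = 4591/5000 ≈ 0.918200
step 4 [4y] swap r/1=1205/37171: DF=(1 − 1205/37171·(0.983500+0.935900+0.918200))/(1+1205/37171) = 1759/2000 ≈ 0.879500
step 5 [5y] swap r/1=1697/45474: DF=(1 − 1697/45474·(0.983500+0.935900+0.918200+0.879500))/(1+1697/45474) = 8303/10000 ≈ 0.830300
step 6 [6y] bond c/1=3/100: DF=(471559/500000 − 3/100·(0.983500+0.935900+0.918200+0.879500+0.830300))/(1+3/100) = 979/1250 ≈ 0.783200
step 7 [7y] swap r/1=835/20267: DF=(1 − 835/20267·(0.983500+0.935900+0.918200+0.879500+0.830300+0.783200))/(1+835/20267) = 1499/2000 ≈ 0.749500
step 8 [8y] bond c/1=1/40: DF=(45069/50000 − 1/40·(0.983500+0.935900+0.918200+0.879500+0.830300+0.783200+0.749500))/(1+1/40) = 7311/10000 ≈ 0.731100

1 1 1967/2000
2 2 9359/10000
3 3 4591/5000
4 4 1759/2000
5 5 8303/10000
6 6 979/1250
7 7 1499/2000
8 8 7311/10000
s(1y) = (1/(1967/2000) − 1)/(1) = 33/1967 ≈ 1.6777%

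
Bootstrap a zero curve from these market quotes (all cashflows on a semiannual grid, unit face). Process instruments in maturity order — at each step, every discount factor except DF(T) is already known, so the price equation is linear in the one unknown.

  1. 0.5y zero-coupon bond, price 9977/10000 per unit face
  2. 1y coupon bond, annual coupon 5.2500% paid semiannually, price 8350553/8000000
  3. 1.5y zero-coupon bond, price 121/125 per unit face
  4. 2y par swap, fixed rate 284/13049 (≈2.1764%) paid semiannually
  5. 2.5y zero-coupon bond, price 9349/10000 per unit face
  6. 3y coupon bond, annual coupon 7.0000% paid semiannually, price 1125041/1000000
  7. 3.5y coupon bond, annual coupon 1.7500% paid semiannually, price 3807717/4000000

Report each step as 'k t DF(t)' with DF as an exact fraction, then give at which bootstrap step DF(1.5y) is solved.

1 1/2 9977/10000
2 1 2479/2500
3 3/2 121/125
4 2 4787/5000
5 5/2 9349/10000
6 3 923/1000
7 7/2 1117/1250
DF(1.5y) is solved at step 3

step 1 [0.5y] zero: DF = P = 9977/10000 ≈ 0.997700
step 2 [1y] bond c/2=21/800: DF=(8350553/8000000 − 21/800·(0.997700))/(1+21/800) = 2479/2500 ≈ 0.991600
step 3 [1.5y] zero: DF = P = 121/125 ≈ 0.968000
step 4 [2y] swap r/2=142/13049: DF=(1 − 142/13049·(0.997700+0.991600+0.968000))/(1+142/13049) = 4787/5000 ≈ 0.957400
step 5 [2.5y] zero: DF = P = 9349/10000 ≈ 0.934900
step 6 [3y] bond c/2=7/200: DF=(1125041/1000000 − 7/200·(0.997700+0.991600+0.968000+0.957400+0.934900))/(1+7/200) = 923/1000 ≈ 0.923000
step 7 [3.5y] bond c/2=7/800: DF=(3807717/4000000 − 7/800·(0.997700+0.991600+0.968000+0.957400+0.934900+0.923000))/(1+7/800) = 1117/1250 ≈ 0.893600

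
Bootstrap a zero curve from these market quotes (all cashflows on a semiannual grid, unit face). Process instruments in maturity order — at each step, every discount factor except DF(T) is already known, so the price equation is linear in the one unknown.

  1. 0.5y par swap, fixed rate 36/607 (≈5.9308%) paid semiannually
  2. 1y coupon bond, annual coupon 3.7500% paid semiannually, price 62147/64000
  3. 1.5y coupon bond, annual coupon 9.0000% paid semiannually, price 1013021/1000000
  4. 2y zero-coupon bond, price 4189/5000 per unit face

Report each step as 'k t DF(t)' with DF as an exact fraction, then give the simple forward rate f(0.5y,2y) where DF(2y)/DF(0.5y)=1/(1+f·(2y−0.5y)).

1 1/2 607/625
2 1 9353/10000
3 3/2 8873/10000
4 2 4189/5000
f(0.5y,2y) = ((607/625)/(4189/5000) − 1)/(3/2) = 1334/12567 ≈ 10.6151%

step 1 [0.5y] swap r/2=18/607: DF=(1 − 18/607·(0))/(1+18/607) = 607/625 ≈ 0.971200
step 2 [1y] bond c/2=3/160: DF=(62147/64000 − 3/160·(0.971200))/(1+3/160) = 9353/10000 ≈ 0.935300
step 3 [1.5y] bond c/2=9/200: DF=(1013021/1000000 − 9/200·(0.971200+0.935300))/(1+9/200) = 8873/10000 ≈ 0.887300
step 4 [2y] zero: DF = P = 4189/5000 ≈ 0.837800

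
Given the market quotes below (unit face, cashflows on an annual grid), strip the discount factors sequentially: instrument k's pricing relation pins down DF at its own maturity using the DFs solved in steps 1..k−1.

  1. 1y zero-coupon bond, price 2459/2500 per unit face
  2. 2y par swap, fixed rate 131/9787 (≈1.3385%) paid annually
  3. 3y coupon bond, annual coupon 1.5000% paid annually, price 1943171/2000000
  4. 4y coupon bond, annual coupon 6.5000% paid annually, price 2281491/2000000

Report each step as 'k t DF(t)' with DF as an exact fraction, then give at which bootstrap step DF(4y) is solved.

step 1 [1y] zero: DF = P = 2459/2500 ≈ 0.983600
step 2 [2y] swap r/1=131/9787: DF=(1 − 131/9787·(0.983600))/(1+131/9787) = 4869/5000 ≈ 0.973800
step 3 [3y] bond c/1=3/200: DF=(1943171/2000000 − 3/200·(0.983600+0.973800))/(1+3/200) = 9283/10000 ≈ 0.928300
step 4 [4y] bond c/1=13/200: DF=(2281491/2000000 − 13/200·(0.983600+0.973800+0.928300))/(1+13/200) = 179/200 ≈ 0.895000

1 1 2459/2500
2 2 4869/5000
3 3 9283/10000
4 4 179/200
DF(4y) is solved at step 4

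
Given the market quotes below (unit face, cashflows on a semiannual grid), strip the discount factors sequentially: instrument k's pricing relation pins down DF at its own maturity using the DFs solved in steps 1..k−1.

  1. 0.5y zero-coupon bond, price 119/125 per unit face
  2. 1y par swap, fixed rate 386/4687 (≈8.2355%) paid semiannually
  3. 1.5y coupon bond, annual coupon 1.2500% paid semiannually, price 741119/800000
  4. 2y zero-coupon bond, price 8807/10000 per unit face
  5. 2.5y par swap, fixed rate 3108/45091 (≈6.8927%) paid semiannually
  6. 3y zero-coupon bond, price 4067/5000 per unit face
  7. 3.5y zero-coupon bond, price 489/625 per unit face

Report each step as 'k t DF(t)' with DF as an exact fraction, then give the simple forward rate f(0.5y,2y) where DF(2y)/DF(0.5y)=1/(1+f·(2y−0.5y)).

1 1/2 119/125
2 1 2307/2500
3 3/2 909/1000
4 2 8807/10000
5 5/2 4223/5000
6 3 4067/5000
7 7/2 489/625
f(0.5y,2y) = ((119/125)/(8807/10000) − 1)/(3/2) = 1426/26421 ≈ 5.3972%

step 1 [0.5y] zero: DF = P = 119/125 ≈ 0.952000
step 2 [1y] swap r/2=193/4687: DF=(1 − 193/4687·(0.952000))/(1+193/4687) = 2307/2500 ≈ 0.922800
step 3 [1.5y] bond c/2=1/160: DF=(741119/800000 − 1/160·(0.952000+0.922800))/(1+1/160) = 909/1000 ≈ 0.909000
step 4 [2y] zero: DF = P = 8807/10000 ≈ 0.880700
step 5 [2.5y] swap r/2=1554/45091: DF=(1 − 1554/45091·(0.952000+0.922800+0.909000+0.880700))/(1+1554/45091) = 4223/5000 ≈ 0.844600
step 6 [3y] zero: DF = P = 4067/5000 ≈ 0.813400
step 7 [3.5y] zero: DF = P = 489/625 ≈ 0.782400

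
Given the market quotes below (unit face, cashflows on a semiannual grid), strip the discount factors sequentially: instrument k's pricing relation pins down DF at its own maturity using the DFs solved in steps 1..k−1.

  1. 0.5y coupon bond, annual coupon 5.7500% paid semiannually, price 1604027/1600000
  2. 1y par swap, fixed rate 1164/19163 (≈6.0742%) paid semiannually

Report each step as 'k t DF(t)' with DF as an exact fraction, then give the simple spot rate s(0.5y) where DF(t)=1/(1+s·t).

1 1/2 1949/2000
2 1 4709/5000
s(0.5y) = (1/(1949/2000) − 1)/(1/2) = 102/1949 ≈ 5.2335%

step 1 [0.5y] bond c/2=23/800: DF=(1604027/1600000 − 23/800·(0))/(1+23/800) = 1949/2000 ≈ 0.974500
step 2 [1y] swap r/2=582/19163: DF=(1 − 582/19163·(0.974500))/(1+582/19163) = 4709/5000 ≈ 0.941800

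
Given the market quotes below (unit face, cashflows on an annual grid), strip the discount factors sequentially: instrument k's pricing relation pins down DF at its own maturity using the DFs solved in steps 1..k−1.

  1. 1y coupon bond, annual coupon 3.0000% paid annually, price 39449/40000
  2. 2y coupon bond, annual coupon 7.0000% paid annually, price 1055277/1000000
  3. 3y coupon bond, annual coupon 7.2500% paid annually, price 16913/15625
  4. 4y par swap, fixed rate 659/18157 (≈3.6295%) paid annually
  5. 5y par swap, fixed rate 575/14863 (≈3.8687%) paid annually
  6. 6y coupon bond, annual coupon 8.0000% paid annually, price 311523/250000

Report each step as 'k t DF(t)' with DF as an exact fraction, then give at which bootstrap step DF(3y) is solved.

step 1 [1y] bond c/1=3/100: DF=(39449/40000 − 3/100·(0))/(1+3/100) = 383/400 ≈ 0.957500
step 2 [2y] bond c/1=7/100: DF=(1055277/1000000 − 7/100·(0.957500))/(1+7/100) = 2309/2500 ≈ 0.923600
step 3 [3y] bond c/1=29/400: DF=(16913/15625 − 29/400·(0.957500+0.923600))/(1+29/400) = 8821/10000 ≈ 0.882100
step 4 [4y] swap r/1=659/18157: DF=(1 − 659/18157·(0.957500+0.923600+0.882100))/(1+659/18157) = 4341/5000 ≈ 0.868200
step 5 [5y] swap r/1=575/14863: DF=(1 − 575/14863·(0.957500+0.923600+0.882100+0.868200))/(1+575/14863) = 331/400 ≈ 0.827500
step 6 [6y] bond c/1=2/25: DF=(311523/250000 − 2/25·(0.957500+0.923600+0.882100+0.868200+0.827500))/(1+2/25) = 1647/2000 ≈ 0.823500

1 1 383/400
2 2 2309/2500
3 3 8821/10000
4 4 4341/5000
5 5 331/400
6 6 1647/2000
DF(3y) is solved at step 3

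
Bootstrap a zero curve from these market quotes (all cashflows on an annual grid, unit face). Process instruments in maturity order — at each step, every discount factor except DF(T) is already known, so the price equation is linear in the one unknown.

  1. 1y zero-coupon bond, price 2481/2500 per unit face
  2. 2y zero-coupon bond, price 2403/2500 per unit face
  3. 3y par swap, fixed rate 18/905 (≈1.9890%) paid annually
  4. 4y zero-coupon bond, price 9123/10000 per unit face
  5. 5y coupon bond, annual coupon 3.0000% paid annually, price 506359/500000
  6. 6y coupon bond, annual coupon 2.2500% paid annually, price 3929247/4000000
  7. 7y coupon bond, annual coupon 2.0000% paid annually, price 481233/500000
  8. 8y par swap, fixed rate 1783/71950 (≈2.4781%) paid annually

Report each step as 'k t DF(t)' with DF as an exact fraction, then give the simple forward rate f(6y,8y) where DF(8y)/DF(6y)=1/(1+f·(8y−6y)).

1 1 2481/2500
2 2 2403/2500
3 3 589/625
4 4 9123/10000
5 5 8723/10000
6 6 8577/10000
7 7 167/200
8 8 8217/10000
f(6y,8y) = ((8577/10000)/(8217/10000) − 1)/(2) = 20/913 ≈ 2.1906%

step 1 [1y] zero: DF = P = 2481/2500 ≈ 0.992400
step 2 [2y] zero: DF = P = 2403/2500 ≈ 0.961200
step 3 [3y] swap r/1=18/905: DF=(1 − 18/905·(0.992400+0.961200))/(1+18/905) = 589/625 ≈ 0.942400
step 4 [4y] zero: DF = P = 9123/10000 ≈ 0.912300
step 5 [5y] bond c/1=3/100: DF=(506359/500000 − 3/100·(0.992400+0.961200+0.942400+0.912300))/(1+3/100) = 8723/10000 ≈ 0.872300
step 6 [6y] bond c/1=9/400: DF=(3929247/4000000 − 9/400·(0.992400+0.961200+0.942400+0.912300+0.872300))/(1+9/400) = 8577/10000 ≈ 0.857700
step 7 [7y] bond c/1=1/50: DF=(481233/500000 − 1/50·(0.992400+0.961200+0.942400+0.912300+0.872300+0.857700))/(1+1/50) = 167/200 ≈ 0.835000
step 8 [8y] swap r/1=1783/71950: DF=(1 − 1783/71950·(0.992400+0.961200+0.942400+0.912300+0.872300+0.857700+0.835000))/(1+1783/71950) = 8217/10000 ≈ 0.821700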